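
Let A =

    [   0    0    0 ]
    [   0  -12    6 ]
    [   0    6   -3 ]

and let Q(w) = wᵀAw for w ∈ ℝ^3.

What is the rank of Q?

1

Congruent diagonalization of A (simultaneous row and column reduction) yields pivots 0, -12, 0.
That gives 1 negative, 2 zero pivots.
The rank is the number of nonzero pivots: 1.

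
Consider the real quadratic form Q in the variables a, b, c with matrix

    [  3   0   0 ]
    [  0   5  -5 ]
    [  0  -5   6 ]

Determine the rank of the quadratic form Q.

Symmetric row and column elimination reduces A to a congruent diagonal form with pivots 3, 5, 1.
That gives 3 positive pivots.
The rank is the number of nonzero pivots: 3.

3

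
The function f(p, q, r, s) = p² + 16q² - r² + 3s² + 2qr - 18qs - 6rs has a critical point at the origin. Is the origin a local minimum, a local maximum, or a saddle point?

The Hessian at the origin is H = [[2, 0, 0, 0], [0, 32, 2, -18], [0, 2, -2, -6], [0, -18, -6, 6]].
Symmetric row and column elimination reduces H to a congruent diagonal form with pivots 2, 32, -17/8, 120/17.
Counting signs: 3 positive, 1 negative.
H is indefinite, so the origin is a saddle point.

saddle point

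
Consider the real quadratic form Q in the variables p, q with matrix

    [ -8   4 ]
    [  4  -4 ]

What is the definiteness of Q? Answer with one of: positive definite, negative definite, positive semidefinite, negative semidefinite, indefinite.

negative definite

For the 2×2 matrix [[-8, 4], [4, -4]]: det = -8·-4 − (4)² = 16, trace = -12.
det > 0 so both eigenvalues share the sign of the trace; trace = -12 < 0 ⇒ both negative.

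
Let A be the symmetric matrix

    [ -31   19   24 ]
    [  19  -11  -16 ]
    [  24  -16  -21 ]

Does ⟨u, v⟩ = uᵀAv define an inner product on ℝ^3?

Symmetric row and column elimination reduces A to a congruent diagonal form with pivots -31, 20/31, -5.
Counting signs: 1 positive, 2 negative.
Hence Q is indefinite.
⟨·,·⟩ is an inner product exactly when A is positive definite.

no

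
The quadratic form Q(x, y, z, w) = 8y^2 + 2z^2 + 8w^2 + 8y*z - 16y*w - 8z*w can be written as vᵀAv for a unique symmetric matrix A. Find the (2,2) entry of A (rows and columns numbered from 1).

The coefficient of y^2 in Q is 8, and that is exactly A[2,2].

8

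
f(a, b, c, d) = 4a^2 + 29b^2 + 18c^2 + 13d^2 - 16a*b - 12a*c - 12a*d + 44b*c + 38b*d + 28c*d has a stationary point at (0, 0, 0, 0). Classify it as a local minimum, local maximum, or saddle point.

local minimum

The Hessian at the origin is H = [[8, -16, -12, -12], [-16, 58, 44, 38], [-12, 44, 36, 28], [-12, 38, 28, 26]].
Congruent diagonalization of H (simultaneous row and column reduction) yields pivots 8, 26, 34/13, 4/17.
So there are 4 positive pivots.
H is positive definite, so the origin is a strict local minimum.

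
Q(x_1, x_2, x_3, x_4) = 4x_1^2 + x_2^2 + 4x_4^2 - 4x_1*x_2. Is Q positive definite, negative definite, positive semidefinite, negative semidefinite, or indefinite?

positive semidefinite

The associated matrix is A = [[4, -2, 0, 0], [-2, 1, 0, 0], [0, 0, 0, 0], [0, 0, 0, 4]].
Row-reducing A symmetrically gives the diagonal entries 4, 0, 0, 4.
So there are 2 positive, 2 zero pivots.
Hence Q is positive semidefinite.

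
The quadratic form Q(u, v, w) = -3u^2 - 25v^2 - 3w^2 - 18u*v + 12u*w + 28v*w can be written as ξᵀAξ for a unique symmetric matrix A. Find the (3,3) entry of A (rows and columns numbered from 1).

-3

The coefficient of w^2 in Q is -3, and that is exactly A[3,3].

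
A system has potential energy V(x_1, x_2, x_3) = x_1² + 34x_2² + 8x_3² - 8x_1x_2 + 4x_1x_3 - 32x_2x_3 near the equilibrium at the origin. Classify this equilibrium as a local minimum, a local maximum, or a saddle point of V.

The Hessian at the origin is H = [[2, -8, 4], [-8, 68, -32], [4, -32, 16]].
An LDLᵀ factorisation of H has diagonal entries 2, 36, 8/9.
Counting signs: 3 positive.
H is positive definite, so the origin is a strict local minimum.

local minimum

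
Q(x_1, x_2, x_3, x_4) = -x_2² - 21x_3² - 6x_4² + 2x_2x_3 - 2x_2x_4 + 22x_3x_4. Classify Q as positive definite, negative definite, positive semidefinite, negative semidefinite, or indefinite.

Write A = [[0, 0, 0, 0], [0, -1, 1, -1], [0, 1, -21, 11], [0, -1, 11, -6]].
Congruent diagonalization of A (simultaneous row and column reduction) yields pivots 0, -1, -20, 0.
That gives 2 negative, 2 zero pivots.
Hence Q is negative semidefinite.

negative semidefinite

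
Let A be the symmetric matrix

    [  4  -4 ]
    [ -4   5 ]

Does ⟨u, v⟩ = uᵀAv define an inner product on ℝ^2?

For the 2×2 matrix [[4, -4], [-4, 5]]: det = 4·5 − (-4)² = 4, trace = 9.
det > 0 so both eigenvalues share the sign of the trace; trace = 9 > 0 ⇒ both positive.
⟨·,·⟩ is an inner product exactly when A is positive definite.

yes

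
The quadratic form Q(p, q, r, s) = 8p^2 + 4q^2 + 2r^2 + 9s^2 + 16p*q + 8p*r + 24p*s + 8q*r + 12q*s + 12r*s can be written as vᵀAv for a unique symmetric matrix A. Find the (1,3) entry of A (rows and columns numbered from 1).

The coefficient of p·r in Q is 8. For a symmetric A this equals A[1,3] + A[3,1] = 2·A[1,3].
So A[1,3] = 8/2 = 4.

4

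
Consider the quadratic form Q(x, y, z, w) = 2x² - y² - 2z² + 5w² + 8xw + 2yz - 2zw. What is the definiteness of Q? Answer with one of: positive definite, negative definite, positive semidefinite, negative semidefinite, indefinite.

indefinite

Write A = [[2, 0, 0, 4], [0, -1, 1, 0], [0, 1, -2, -1], [4, 0, -1, 5]].
Row-reducing A symmetrically gives the diagonal entries 2, -1, -1, -2.
Counting signs: 1 positive, 3 negative.
Hence Q is indefinite.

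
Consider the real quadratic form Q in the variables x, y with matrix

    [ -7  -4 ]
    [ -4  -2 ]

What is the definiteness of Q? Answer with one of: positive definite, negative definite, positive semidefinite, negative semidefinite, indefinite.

indefinite

An LDLᵀ factorisation of A has diagonal entries -7, 2/7.
That gives 1 positive, 1 negative pivots.
Hence Q is indefinite.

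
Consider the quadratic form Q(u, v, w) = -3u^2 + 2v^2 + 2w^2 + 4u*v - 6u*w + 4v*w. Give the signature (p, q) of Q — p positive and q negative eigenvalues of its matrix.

(2, 1)

The associated matrix is A = [[-3, 2, -3], [2, 2, 2], [-3, 2, 2]].
Symmetric row and column elimination reduces A to a congruent diagonal form with pivots -3, 10/3, 5.
So there are 2 positive, 1 negative pivots.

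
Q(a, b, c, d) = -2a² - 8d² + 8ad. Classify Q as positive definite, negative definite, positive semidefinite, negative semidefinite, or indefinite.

The associated matrix is A = [[-2, 0, 0, 4], [0, 0, 0, 0], [0, 0, 0, 0], [4, 0, 0, -8]].
Row-reducing A symmetrically gives the diagonal entries -2, 0, 0, 0.
That gives 1 negative, 3 zero pivots.
Hence Q is negative semidefinite.

negative semidefinite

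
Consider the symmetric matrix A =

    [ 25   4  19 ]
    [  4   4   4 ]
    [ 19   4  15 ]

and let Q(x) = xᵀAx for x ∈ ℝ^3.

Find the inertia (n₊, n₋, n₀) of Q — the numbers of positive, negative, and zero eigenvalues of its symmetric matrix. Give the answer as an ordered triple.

(3, 0, 0)

Congruent diagonalization of A (simultaneous row and column reduction) yields pivots 25, 84/25, 2/7.
That gives 3 positive pivots.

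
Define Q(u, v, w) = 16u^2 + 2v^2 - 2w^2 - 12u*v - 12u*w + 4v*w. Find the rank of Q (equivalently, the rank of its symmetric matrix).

The symmetric matrix is A = [[16, -6, -6], [-6, 2, 2], [-6, 2, -2]].
Symmetric row and column elimination reduces A to a congruent diagonal form with pivots 16, -1/4, -4.
So there are 1 positive, 2 negative pivots.
The rank is the number of nonzero pivots: 3.

3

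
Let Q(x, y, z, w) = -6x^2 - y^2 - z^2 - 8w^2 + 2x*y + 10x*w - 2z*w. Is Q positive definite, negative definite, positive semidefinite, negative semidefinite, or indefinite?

The symmetric matrix is A = [[-6, 1, 0, 5], [1, -1, 0, 0], [0, 0, -1, -1], [5, 0, -1, -8]].
Symmetric row and column elimination reduces A to a congruent diagonal form with pivots -6, -5/6, -1, -2.
That gives 4 negative pivots.
Hence Q is negative definite.

negative definite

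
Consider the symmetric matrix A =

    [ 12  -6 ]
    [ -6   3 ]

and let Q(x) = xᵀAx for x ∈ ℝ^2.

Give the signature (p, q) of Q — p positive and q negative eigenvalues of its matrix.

(1, 0)

Congruent diagonalization of A (simultaneous row and column reduction) yields pivots 12, 0.
Counting signs: 1 positive, 1 zero.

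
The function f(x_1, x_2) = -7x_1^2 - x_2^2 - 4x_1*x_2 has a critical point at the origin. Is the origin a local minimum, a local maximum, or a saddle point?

local maximum

The Hessian at the origin is H = [[-14, -4], [-4, -2]].
det H = -14·-2 − (-4)² = 12 > 0 and H[1,1] = -14 < 0, so H is negative definite.
Therefore the origin is a local maximum.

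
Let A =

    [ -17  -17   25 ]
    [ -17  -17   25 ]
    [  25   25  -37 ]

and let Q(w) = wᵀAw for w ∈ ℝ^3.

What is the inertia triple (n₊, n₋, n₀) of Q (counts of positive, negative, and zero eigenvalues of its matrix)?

(0, 2, 1)

Applying the same elementary operations to the rows and columns of A produces a congruent diagonal matrix with entries -17, 0, -4/17.
That gives 2 negative, 1 zero pivots.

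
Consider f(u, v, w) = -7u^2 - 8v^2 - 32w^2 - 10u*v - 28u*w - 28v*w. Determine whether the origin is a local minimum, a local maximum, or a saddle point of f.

The Hessian at the origin is H = [[-14, -10, -28], [-10, -16, -28], [-28, -28, -64]].
Symmetric row and column elimination reduces H to a congruent diagonal form with pivots -14, -62/7, -24/31.
That gives 3 negative pivots.
H is negative definite, so the origin is a strict local maximum.

local maximum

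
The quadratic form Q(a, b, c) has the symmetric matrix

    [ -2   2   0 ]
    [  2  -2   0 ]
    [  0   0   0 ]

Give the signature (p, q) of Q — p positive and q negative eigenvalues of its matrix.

(0, 1)

Congruent diagonalization of A (simultaneous row and column reduction) yields pivots -2, 0, 0.
So there are 1 negative, 2 zero pivots.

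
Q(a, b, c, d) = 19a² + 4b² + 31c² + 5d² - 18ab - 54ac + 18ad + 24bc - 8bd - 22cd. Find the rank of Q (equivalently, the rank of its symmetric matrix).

4

The symmetric matrix is A = [[19, -9, -27, 9], [-9, 4, 12, -4], [-27, 12, 31, -11], [9, -4, -11, 5]].
Applying the same elementary operations to the rows and columns of A produces a congruent diagonal matrix with entries 19, -5/19, -5, 6/5.
Counting signs: 2 positive, 2 negative.
The rank is the number of nonzero pivots: 4.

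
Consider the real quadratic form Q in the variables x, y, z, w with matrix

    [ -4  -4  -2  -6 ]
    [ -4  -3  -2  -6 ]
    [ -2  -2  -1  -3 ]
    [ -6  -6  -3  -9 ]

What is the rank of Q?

Row-reducing A symmetrically gives the diagonal entries -4, 1, 0, 0.
Counting signs: 1 positive, 1 negative, 2 zero.
The rank is the number of nonzero pivots: 2.

2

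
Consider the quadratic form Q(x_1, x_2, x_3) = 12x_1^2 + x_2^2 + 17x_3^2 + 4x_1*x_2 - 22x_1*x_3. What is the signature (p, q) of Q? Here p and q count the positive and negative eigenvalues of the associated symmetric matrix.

(3, 0)

Write A = [[12, 2, -11], [2, 1, 0], [-11, 0, 17]].
Congruent diagonalization of A (simultaneous row and column reduction) yields pivots 12, 2/3, 15/8.
Counting signs: 3 positive.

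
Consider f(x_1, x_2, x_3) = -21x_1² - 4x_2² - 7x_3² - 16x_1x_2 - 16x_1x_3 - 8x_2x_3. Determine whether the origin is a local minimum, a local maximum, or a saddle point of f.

The Hessian at the origin is H = [[-42, -16, -16], [-16, -8, -8], [-16, -8, -14]].
Symmetric row and column elimination reduces H to a congruent diagonal form with pivots -42, -40/21, -6.
Counting signs: 3 negative.
H is negative definite, so the origin is a strict local maximum.

local maximum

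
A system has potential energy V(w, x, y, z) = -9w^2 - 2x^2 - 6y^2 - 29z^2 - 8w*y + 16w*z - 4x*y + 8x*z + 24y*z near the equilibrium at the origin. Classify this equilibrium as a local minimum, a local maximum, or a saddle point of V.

local maximum

The Hessian at the origin is H = [[-18, 0, -8, 16], [0, -4, -4, 8], [-8, -4, -12, 24], [16, 8, 24, -58]].
Symmetric row and column elimination reduces H to a congruent diagonal form with pivots -18, -4, -40/9, -10.
Counting signs: 4 negative.
H is negative definite, so the origin is a strict local maximum.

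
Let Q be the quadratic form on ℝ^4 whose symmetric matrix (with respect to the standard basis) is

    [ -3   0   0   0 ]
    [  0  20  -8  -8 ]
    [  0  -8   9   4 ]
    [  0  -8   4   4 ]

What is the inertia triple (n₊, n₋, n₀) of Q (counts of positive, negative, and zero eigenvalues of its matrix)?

(3, 1, 0)

An LDLᵀ factorisation of A has diagonal entries -3, 20, 29/5, 20/29.
That gives 3 positive, 1 negative pivots.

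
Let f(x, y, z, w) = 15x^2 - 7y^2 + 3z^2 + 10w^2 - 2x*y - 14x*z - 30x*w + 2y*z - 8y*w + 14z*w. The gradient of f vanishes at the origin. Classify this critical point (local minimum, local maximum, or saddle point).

saddle point

The Hessian at the origin is H = [[30, -2, -14, -30], [-2, -14, 2, -8], [-14, 2, 6, 14], [-30, -8, 14, 20]].
An LDLᵀ factorisation of H has diagonal entries 30, -212/15, -24/53, -5/3.
That gives 1 positive, 3 negative pivots.
H is indefinite, so the origin is a saddle point.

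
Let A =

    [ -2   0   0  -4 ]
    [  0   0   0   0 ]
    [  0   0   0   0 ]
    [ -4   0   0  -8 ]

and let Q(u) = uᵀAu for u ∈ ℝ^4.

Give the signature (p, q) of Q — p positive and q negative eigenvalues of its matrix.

Row-reducing A symmetrically gives the diagonal entries -2, 0, 0, 0.
So there are 1 negative, 3 zero pivots.

(0, 1)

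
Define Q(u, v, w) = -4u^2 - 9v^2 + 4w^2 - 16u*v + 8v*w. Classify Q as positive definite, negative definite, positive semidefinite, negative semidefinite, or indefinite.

The associated matrix is A = [[-4, -8, 0], [-8, -9, 4], [0, 4, 4]].
Row-reducing A symmetrically gives the diagonal entries -4, 7, 12/7.
Counting signs: 2 positive, 1 negative.
Hence Q is indefinite.

indefinite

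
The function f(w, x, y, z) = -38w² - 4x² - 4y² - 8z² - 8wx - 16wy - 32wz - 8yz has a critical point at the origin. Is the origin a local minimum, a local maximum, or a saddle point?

local maximum

The Hessian at the origin is H = [[-76, -8, -16, -32], [-8, -8, 0, 0], [-16, 0, -8, -8], [-32, 0, -8, -16]].
Row-reducing H symmetrically gives the diagonal entries -76, -136/19, -72/17, -8/9.
Counting signs: 4 negative.
H is negative definite, so the origin is a strict local maximum.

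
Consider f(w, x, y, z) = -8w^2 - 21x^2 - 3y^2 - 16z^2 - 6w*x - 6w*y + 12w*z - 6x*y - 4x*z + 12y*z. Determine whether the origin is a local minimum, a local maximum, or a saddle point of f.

The Hessian at the origin is H = [[-16, -6, -6, 12], [-6, -42, -6, -4], [-6, -6, -6, 12], [12, -4, 12, -32]].
Congruent diagonalization of H (simultaneous row and column reduction) yields pivots -16, -159/4, -180/53, -8/9.
So there are 4 negative pivots.
H is negative definite, so the origin is a strict local maximum.

local maximum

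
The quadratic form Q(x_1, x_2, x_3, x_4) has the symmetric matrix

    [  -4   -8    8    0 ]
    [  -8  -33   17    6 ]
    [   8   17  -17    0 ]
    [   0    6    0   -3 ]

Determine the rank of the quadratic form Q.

Applying the same elementary operations to the rows and columns of A produces a congruent diagonal matrix with entries -4, -17, -16/17, -3/4.
Counting signs: 4 negative.
The rank is the number of nonzero pivots: 4.

4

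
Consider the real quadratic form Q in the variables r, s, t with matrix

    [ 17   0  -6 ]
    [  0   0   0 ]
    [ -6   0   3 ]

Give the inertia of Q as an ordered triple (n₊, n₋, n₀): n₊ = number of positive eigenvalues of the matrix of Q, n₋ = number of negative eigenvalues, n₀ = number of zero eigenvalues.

Row-reducing A symmetrically gives the diagonal entries 17, 0, 15/17.
That gives 2 positive, 1 zero pivots.

(2, 0, 1)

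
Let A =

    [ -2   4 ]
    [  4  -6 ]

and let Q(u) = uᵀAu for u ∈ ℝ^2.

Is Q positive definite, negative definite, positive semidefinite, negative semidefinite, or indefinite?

Row-reducing A symmetrically gives the diagonal entries -2, 2.
Counting signs: 1 positive, 1 negative.
Hence Q is indefinite.

indefinite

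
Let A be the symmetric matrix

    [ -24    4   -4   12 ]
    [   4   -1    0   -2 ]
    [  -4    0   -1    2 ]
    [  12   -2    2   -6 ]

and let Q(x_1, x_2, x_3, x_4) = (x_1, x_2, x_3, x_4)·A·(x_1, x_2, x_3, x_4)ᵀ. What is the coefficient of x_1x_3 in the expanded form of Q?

The coefficient of x_1x_3 is A[1,3] + A[3,1] = 2·(-4) = -8.

-8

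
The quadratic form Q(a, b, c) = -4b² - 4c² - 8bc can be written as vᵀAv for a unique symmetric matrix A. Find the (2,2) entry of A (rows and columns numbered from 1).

-4

The coefficient of b² in Q is -4, and that is exactly A[2,2].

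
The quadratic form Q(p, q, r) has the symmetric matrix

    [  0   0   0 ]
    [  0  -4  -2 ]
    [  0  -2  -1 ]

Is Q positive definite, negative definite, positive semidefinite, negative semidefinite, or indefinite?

negative semidefinite

Symmetric row and column elimination reduces A to a congruent diagonal form with pivots 0, -4, 0.
So there are 1 negative, 2 zero pivots.
Hence Q is negative semidefinite.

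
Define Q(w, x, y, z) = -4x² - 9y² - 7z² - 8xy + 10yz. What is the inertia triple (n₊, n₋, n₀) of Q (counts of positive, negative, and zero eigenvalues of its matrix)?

Write A = [[0, 0, 0, 0], [0, -4, -4, 0], [0, -4, -9, 5], [0, 0, 5, -7]].
Congruent diagonalization of A (simultaneous row and column reduction) yields pivots 0, -4, -5, -2.
So there are 3 negative, 1 zero pivots.

(0, 3, 1)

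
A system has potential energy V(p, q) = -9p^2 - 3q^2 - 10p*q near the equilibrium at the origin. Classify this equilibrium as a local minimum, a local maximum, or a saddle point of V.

The Hessian at the origin is H = [[-18, -10], [-10, -6]].
det H = -18·-6 − (-10)² = 8 > 0 and H[1,1] = -18 < 0, so H is negative definite.
Therefore the origin is a local maximum.

local maximum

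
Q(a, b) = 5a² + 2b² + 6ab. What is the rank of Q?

The associated matrix is A = [[5, 3], [3, 2]].
Row-reducing A symmetrically gives the diagonal entries 5, 1/5.
Counting signs: 2 positive.
The rank is the number of nonzero pivots: 2.

2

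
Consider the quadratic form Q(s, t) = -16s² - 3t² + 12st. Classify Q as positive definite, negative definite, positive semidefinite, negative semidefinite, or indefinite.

The associated matrix is A = [[-16, 6], [6, -3]].
Applying the same elementary operations to the rows and columns of A produces a congruent diagonal matrix with entries -16, -3/4.
Counting signs: 2 negative.
Hence Q is negative definite.

negative definite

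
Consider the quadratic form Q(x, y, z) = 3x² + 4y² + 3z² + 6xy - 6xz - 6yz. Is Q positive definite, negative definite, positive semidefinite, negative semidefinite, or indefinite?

The symmetric matrix is A = [[3, 3, -3], [3, 4, -3], [-3, -3, 3]].
Row-reducing A symmetrically gives the diagonal entries 3, 1, 0.
Counting signs: 2 positive, 1 zero.
Hence Q is positive semidefinite.

positive semidefinite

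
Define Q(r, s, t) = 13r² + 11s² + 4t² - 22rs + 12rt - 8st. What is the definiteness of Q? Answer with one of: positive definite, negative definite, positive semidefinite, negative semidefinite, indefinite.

The symmetric matrix of Q is A = [[13, -11, 6], [-11, 11, -4], [6, -4, 4]].
Leading principal minors: Δ_1 = 13, Δ_2 = 22, Δ_3 = 12.
All leading principal minors are positive, so by Sylvester's criterion Q is positive definite.

positive definite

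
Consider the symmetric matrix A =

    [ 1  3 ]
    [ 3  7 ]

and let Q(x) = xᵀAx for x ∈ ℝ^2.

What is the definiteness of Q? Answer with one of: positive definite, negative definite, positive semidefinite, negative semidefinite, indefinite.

An LDLᵀ factorisation of A has diagonal entries 1, -2.
So there are 1 positive, 1 negative pivots.
Hence Q is indefinite.

indefinite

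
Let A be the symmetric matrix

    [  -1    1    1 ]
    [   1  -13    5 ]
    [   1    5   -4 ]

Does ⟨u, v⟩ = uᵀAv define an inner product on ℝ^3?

no

Applying the same elementary operations to the rows and columns of A produces a congruent diagonal matrix with entries -1, -12, 0.
Counting signs: 2 negative, 1 zero.
Hence Q is negative semidefinite.
⟨·,·⟩ is an inner product exactly when A is positive definite.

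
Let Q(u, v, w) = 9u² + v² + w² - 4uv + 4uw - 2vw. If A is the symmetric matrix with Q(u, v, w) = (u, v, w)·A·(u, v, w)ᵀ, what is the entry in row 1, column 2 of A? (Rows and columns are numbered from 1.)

The coefficient of u·v in Q is -4. For a symmetric A this equals A[1,2] + A[2,1] = 2·A[1,2].
So A[1,2] = -4/2 = -2.

-2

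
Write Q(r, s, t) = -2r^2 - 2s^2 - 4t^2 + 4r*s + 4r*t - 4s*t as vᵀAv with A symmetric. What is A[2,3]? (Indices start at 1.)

The coefficient of s·t in Q is -4. For a symmetric A this equals A[2,3] + A[3,2] = 2·A[2,3].
So A[2,3] = -4/2 = -2.

-2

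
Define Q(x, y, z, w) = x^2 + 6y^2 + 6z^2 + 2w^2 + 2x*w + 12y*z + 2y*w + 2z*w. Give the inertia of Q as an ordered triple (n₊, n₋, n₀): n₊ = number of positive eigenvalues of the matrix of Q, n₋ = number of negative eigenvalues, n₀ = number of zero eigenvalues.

(3, 0, 1)

The symmetric matrix is A = [[1, 0, 0, 1], [0, 6, 6, 1], [0, 6, 6, 1], [1, 1, 1, 2]].
Symmetric row and column elimination reduces A to a congruent diagonal form with pivots 1, 6, 0, 5/6.
Counting signs: 3 positive, 1 zero.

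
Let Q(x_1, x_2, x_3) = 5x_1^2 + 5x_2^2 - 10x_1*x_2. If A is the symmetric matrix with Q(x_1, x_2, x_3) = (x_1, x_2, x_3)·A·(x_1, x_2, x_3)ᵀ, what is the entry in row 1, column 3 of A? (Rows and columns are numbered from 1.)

0

The coefficient of x_1·x_3 in Q is 0. For a symmetric A this equals A[1,3] + A[3,1] = 2·A[1,3].
So A[1,3] = 0/2 = 0.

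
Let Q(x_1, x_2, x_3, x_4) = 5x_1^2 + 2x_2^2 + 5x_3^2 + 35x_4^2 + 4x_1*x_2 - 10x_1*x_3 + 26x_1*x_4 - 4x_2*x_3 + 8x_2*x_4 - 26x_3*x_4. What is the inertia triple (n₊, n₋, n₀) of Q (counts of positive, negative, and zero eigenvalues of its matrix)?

(2, 0, 2)

The symmetric matrix is A = [[5, 2, -5, 13], [2, 2, -2, 4], [-5, -2, 5, -13], [13, 4, -13, 35]].
Applying the same elementary operations to the rows and columns of A produces a congruent diagonal matrix with entries 5, 6/5, 0, 0.
So there are 2 positive, 2 zero pivots.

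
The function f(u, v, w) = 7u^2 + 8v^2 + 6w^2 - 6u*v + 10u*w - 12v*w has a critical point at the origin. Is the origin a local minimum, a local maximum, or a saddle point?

The Hessian at the origin is H = [[14, -6, 10], [-6, 16, -12], [10, -12, 12]].
An LDLᵀ factorisation of H has diagonal entries 14, 94/7, 20/47.
So there are 3 positive pivots.
H is positive definite, so the origin is a strict local minimum.

local minimum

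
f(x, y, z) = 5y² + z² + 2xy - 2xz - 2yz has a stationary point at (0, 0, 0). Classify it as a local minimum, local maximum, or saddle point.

saddle point

The Hessian at the origin is H = [[0, 2, -2], [2, 10, -2], [-2, -2, 2]].
H is indefinite, so the origin is a saddle point.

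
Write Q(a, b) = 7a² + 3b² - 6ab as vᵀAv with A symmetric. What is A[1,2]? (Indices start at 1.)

-3

The coefficient of a·b in Q is -6. For a symmetric A this equals A[1,2] + A[2,1] = 2·A[1,2].
So A[1,2] = -6/2 = -3.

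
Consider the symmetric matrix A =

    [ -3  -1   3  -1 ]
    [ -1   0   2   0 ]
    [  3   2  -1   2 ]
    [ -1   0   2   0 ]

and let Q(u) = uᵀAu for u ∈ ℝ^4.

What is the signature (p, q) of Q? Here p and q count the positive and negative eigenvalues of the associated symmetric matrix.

(1, 2)

Symmetric row and column elimination reduces A to a congruent diagonal form with pivots -3, 1/3, -1, 0.
So there are 1 positive, 2 negative, 1 zero pivots.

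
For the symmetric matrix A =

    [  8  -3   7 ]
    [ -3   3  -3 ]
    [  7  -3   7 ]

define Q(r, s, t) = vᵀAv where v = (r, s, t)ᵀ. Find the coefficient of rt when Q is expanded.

14

The coefficient of rt is A[1,3] + A[3,1] = 2·7 = 14.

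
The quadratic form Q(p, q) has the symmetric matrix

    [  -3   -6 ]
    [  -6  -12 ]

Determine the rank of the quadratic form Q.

Symmetric row and column elimination reduces A to a congruent diagonal form with pivots -3, 0.
Counting signs: 1 negative, 1 zero.
The rank is the number of nonzero pivots: 1.

1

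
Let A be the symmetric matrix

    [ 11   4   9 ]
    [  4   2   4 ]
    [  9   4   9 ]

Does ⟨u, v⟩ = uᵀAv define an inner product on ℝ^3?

Symmetric row and column elimination reduces A to a congruent diagonal form with pivots 11, 6/11, 2/3.
That gives 3 positive pivots.
Hence Q is positive definite.
⟨·,·⟩ is an inner product exactly when A is positive definite.

yes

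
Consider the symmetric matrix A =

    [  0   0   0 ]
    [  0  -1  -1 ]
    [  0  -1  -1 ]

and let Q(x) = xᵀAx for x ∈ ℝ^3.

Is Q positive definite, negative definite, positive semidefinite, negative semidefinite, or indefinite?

negative semidefinite

Row-reducing A symmetrically gives the diagonal entries 0, -1, 0.
Counting signs: 1 negative, 2 zero.
Hence Q is negative semidefinite.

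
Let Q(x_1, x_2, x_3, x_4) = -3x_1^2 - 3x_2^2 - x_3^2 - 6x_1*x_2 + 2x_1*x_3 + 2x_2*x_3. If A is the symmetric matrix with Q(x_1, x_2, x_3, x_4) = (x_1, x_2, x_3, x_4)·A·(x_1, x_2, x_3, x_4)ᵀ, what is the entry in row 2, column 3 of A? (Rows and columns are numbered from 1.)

The coefficient of x_2·x_3 in Q is 2. For a symmetric A this equals A[2,3] + A[3,2] = 2·A[2,3].
So A[2,3] = 2/2 = 1.

1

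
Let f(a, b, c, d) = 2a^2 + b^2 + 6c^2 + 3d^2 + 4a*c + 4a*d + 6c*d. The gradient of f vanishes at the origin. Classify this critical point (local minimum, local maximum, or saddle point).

The Hessian at the origin is H = [[4, 0, 4, 4], [0, 2, 0, 0], [4, 0, 12, 6], [4, 0, 6, 6]].
Applying the same elementary operations to the rows and columns of H produces a congruent diagonal matrix with entries 4, 2, 8, 3/2.
Counting signs: 4 positive.
H is positive definite, so the origin is a strict local minimum.

local minimum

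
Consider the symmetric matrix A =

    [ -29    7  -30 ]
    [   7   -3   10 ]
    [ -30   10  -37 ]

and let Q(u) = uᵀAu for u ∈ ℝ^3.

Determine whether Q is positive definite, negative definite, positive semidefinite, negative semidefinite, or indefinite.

negative definite

Symmetric row and column elimination reduces A to a congruent diagonal form with pivots -29, -38/29, -3/19.
Counting signs: 3 negative.
Hence Q is negative definite.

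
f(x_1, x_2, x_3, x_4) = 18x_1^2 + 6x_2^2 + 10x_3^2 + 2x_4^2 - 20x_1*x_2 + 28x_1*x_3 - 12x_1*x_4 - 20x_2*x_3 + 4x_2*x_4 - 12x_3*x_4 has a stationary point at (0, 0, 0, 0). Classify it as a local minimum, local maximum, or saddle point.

saddle point

The Hessian at the origin is H = [[36, -20, 28, -12], [-20, 12, -20, 4], [28, -20, 20, -12], [-12, 4, -12, 4]].
Symmetric row and column elimination reduces H to a congruent diagonal form with pivots 36, 8/9, -24, 8/3.
That gives 3 positive, 1 negative pivots.
H is indefinite, so the origin is a saddle point.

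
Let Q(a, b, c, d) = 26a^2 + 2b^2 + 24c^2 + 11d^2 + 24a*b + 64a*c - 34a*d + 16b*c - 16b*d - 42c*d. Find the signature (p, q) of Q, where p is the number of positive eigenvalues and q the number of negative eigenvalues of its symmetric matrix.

(1, 3)

Write A = [[26, 12, 32, -17], [12, 2, 8, -8], [32, 8, 24, -21], [-17, -8, -21, 11]].
Row-reducing A symmetrically gives the diagonal entries 26, -46/13, -56/23, -5/56.
Counting signs: 1 positive, 3 negative.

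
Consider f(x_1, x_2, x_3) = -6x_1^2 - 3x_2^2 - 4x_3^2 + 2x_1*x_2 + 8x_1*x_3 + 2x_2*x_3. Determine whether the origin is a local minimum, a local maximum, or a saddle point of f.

The Hessian at the origin is H = [[-12, 2, 8], [2, -6, 2], [8, 2, -8]].
Applying the same elementary operations to the rows and columns of H produces a congruent diagonal matrix with entries -12, -17/3, -12/17.
Counting signs: 3 negative.
H is negative definite, so the origin is a strict local maximum.

local maximum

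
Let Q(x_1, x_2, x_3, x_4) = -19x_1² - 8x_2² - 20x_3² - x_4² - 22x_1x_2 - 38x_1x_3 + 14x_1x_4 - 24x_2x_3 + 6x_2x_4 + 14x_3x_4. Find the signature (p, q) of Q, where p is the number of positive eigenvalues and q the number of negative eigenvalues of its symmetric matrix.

The associated matrix is A = [[-19, -11, -19, 7], [-11, -8, -12, 3], [-19, -12, -20, 7], [7, 3, 7, -1]].
Applying the same elementary operations to the rows and columns of A produces a congruent diagonal matrix with entries -19, -31/19, -12/31, 10/3.
That gives 1 positive, 3 negative pivots.

(1, 3)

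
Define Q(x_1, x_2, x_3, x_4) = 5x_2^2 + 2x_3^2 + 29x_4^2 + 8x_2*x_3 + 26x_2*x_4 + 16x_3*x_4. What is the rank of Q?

Write A = [[0, 0, 0, 0], [0, 5, 4, 13], [0, 4, 2, 8], [0, 13, 8, 29]].
Congruent diagonalization of A (simultaneous row and column reduction) yields pivots 0, 5, -6/5, 0.
Counting signs: 1 positive, 1 negative, 2 zero.
The rank is the number of nonzero pivots: 2.

2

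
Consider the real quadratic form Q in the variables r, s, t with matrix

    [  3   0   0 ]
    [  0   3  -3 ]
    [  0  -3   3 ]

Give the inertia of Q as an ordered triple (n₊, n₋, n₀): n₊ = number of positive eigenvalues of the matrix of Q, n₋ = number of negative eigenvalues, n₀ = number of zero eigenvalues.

Symmetric row and column elimination reduces A to a congruent diagonal form with pivots 3, 3, 0.
That gives 2 positive, 1 zero pivots.

(2, 0, 1)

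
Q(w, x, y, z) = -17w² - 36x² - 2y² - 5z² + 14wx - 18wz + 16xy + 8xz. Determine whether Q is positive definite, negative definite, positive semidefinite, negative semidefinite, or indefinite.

The associated matrix is A = [[-17, 7, 0, -9], [7, -36, 8, 4], [0, 8, -2, 0], [-9, 4, 0, -5]].
Congruent diagonalization of A (simultaneous row and column reduction) yields pivots -17, -563/17, -38/563, -3/19.
That gives 4 negative pivots.
Hence Q is negative definite.

negative definite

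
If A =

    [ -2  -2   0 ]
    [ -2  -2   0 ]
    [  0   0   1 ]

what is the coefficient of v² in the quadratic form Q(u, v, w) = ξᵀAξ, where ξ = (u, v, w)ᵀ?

-2

The coefficient of v² is the diagonal entry A[2,2] = -2.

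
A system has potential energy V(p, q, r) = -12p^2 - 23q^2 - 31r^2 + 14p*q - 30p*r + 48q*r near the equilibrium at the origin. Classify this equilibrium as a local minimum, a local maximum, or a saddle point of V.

The Hessian at the origin is H = [[-24, 14, -30], [14, -46, 48], [-30, 48, -62]].
Symmetric row and column elimination reduces H to a congruent diagonal form with pivots -24, -227/6, 20/227.
So there are 1 positive, 2 negative pivots.
H is indefinite, so the origin is a saddle point.

saddle point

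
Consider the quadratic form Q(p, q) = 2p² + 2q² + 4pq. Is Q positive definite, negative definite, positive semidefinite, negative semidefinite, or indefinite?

positive semidefinite

The symmetric matrix of Q is [[2, 2], [2, 2]].
For the 2×2 matrix [[2, 2], [2, 2]]: det = 2·2 − (2)² = 0, trace = 4.
det = 0 so one eigenvalue is zero; the form is semidefinite with the sign of the trace.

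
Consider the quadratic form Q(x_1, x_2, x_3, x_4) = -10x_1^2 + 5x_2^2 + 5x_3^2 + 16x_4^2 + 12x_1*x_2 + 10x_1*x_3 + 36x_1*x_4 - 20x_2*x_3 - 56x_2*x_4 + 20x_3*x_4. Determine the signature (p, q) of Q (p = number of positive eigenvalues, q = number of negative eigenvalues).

(3, 1)

The symmetric matrix is A = [[-10, 6, 5, 18], [6, 5, -10, -28], [5, -10, 5, 10], [18, -28, 10, 16]].
Congruent diagonalization of A (simultaneous row and column reduction) yields pivots -10, 43/5, 155/86, 4/31.
Counting signs: 3 positive, 1 negative.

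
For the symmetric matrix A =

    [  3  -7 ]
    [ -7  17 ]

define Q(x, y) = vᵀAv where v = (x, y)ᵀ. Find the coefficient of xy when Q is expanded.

The coefficient of xy is A[1,2] + A[2,1] = 2·(-7) = -14.

-14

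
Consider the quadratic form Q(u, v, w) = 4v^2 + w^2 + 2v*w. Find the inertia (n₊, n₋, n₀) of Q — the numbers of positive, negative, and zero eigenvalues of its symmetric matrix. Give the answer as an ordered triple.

(2, 0, 1)

Write A = [[0, 0, 0], [0, 4, 1], [0, 1, 1]].
Row-reducing A symmetrically gives the diagonal entries 0, 4, 3/4.
Counting signs: 2 positive, 1 zero.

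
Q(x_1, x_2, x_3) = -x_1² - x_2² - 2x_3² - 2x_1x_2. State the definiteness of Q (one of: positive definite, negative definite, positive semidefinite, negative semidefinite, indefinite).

negative semidefinite

The symmetric matrix is A = [[-1, -1, 0], [-1, -1, 0], [0, 0, -2]].
Row-reducing A symmetrically gives the diagonal entries -1, 0, -2.
That gives 2 negative, 1 zero pivots.
Hence Q is negative semidefinite.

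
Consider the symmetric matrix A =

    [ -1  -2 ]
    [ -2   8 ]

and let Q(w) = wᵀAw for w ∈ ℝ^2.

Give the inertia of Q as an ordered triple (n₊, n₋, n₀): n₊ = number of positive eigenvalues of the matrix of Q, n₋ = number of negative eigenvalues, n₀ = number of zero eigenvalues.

(1, 1, 0)

Symmetric row and column elimination reduces A to a congruent diagonal form with pivots -1, 12.
That gives 1 positive, 1 negative pivots.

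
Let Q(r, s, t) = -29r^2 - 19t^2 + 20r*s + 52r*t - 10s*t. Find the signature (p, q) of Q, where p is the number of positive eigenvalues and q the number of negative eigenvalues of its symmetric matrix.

The associated matrix is A = [[-29, 10, 26], [10, 0, -5], [26, -5, -19]].
Symmetric row and column elimination reduces A to a congruent diagonal form with pivots -29, 100/29, -1/4.
That gives 1 positive, 2 negative pivots.

(1, 2)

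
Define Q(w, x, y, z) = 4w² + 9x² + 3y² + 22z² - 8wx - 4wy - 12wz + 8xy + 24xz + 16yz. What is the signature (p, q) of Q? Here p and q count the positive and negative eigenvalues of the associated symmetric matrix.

The symmetric matrix is A = [[4, -4, -2, -6], [-4, 9, 4, 12], [-2, 4, 3, 8], [-6, 12, 8, 22]].
Symmetric row and column elimination reduces A to a congruent diagonal form with pivots 4, 5, 6/5, 1/6.
Counting signs: 4 positive.

(4, 0)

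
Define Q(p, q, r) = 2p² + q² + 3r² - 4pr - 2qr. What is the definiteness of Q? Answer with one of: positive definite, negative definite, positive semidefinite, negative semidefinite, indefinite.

positive semidefinite

The symmetric matrix is A = [[2, 0, -2], [0, 1, -1], [-2, -1, 3]].
Row-reducing A symmetrically gives the diagonal entries 2, 1, 0.
So there are 2 positive, 1 zero pivots.
Hence Q is positive semidefinite.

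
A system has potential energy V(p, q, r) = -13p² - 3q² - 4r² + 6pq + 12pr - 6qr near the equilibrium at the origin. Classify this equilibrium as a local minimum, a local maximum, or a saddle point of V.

local maximum

The Hessian at the origin is H = [[-26, 6, 12], [6, -6, -6], [12, -6, -8]].
An LDLᵀ factorisation of H has diagonal entries -26, -60/13, -1/5.
That gives 3 negative pivots.
H is negative definite, so the origin is a strict local maximum.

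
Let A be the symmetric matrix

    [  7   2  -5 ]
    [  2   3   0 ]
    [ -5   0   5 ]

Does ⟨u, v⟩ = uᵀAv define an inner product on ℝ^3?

yes

Row-reducing A symmetrically gives the diagonal entries 7, 17/7, 10/17.
So there are 3 positive pivots.
Hence Q is positive definite.
⟨·,·⟩ is an inner product exactly when A is positive definite.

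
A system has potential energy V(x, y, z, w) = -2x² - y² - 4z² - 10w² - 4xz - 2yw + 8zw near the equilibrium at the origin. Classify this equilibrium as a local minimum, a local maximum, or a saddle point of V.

local maximum

The Hessian at the origin is H = [[-4, 0, -4, 0], [0, -2, 0, -2], [-4, 0, -8, 8], [0, -2, 8, -20]].
Row-reducing H symmetrically gives the diagonal entries -4, -2, -4, -2.
Counting signs: 4 negative.
H is negative definite, so the origin is a strict local maximum.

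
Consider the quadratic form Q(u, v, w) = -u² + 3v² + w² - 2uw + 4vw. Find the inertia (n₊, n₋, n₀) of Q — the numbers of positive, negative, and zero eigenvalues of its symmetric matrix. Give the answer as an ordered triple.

Write A = [[-1, 0, -1], [0, 3, 2], [-1, 2, 1]].
Row-reducing A symmetrically gives the diagonal entries -1, 3, 2/3.
Counting signs: 2 positive, 1 negative.

(2, 1, 0)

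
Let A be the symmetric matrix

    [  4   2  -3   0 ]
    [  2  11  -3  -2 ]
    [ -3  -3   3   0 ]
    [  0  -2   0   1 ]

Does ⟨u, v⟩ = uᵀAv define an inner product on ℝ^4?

yes

Row-reducing A symmetrically gives the diagonal entries 4, 10, 21/40, 3/7.
That gives 4 positive pivots.
Hence Q is positive definite.
⟨·,·⟩ is an inner product exactly when A is positive definite.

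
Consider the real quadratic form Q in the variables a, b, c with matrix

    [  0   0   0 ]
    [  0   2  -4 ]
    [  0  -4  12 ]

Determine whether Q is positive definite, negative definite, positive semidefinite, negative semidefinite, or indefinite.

Congruent diagonalization of A (simultaneous row and column reduction) yields pivots 0, 2, 4.
That gives 2 positive, 1 zero pivots.
Hence Q is positive semidefinite.

positive semidefinite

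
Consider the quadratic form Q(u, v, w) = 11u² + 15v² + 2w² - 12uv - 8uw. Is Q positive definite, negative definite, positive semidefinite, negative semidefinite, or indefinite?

positive definite

The symmetric matrix is A = [[11, -6, -4], [-6, 15, 0], [-4, 0, 2]].
Row-reducing A symmetrically gives the diagonal entries 11, 129/11, 6/43.
So there are 3 positive pivots.
Hence Q is positive definite.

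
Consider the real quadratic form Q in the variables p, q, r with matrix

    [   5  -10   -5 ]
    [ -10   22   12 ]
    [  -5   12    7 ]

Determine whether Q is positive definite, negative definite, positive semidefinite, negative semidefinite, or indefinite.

positive semidefinite

Congruent diagonalization of A (simultaneous row and column reduction) yields pivots 5, 2, 0.
Counting signs: 2 positive, 1 zero.
Hence Q is positive semidefinite.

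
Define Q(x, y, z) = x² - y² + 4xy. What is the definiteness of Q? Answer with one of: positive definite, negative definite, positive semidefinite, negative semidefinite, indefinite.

indefinite

Write A = [[1, 2, 0], [2, -1, 0], [0, 0, 0]].
Row-reducing A symmetrically gives the diagonal entries 1, -5, 0.
So there are 1 positive, 1 negative, 1 zero pivots.
Hence Q is indefinite.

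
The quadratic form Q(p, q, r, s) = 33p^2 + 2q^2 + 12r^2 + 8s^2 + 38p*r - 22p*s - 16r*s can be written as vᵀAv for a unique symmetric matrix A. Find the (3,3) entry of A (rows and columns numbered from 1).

The coefficient of r^2 in Q is 12, and that is exactly A[3,3].

12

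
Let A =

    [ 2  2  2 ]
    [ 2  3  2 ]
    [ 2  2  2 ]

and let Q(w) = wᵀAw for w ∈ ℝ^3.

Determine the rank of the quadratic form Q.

Congruent diagonalization of A (simultaneous row and column reduction) yields pivots 2, 1, 0.
So there are 2 positive, 1 zero pivots.
The rank is the number of nonzero pivots: 2.

2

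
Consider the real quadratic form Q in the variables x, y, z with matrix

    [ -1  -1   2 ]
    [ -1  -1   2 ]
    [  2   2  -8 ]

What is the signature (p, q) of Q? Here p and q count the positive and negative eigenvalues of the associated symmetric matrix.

Row-reducing A symmetrically gives the diagonal entries -1, 0, -4.
So there are 2 negative, 1 zero pivots.

(0, 2)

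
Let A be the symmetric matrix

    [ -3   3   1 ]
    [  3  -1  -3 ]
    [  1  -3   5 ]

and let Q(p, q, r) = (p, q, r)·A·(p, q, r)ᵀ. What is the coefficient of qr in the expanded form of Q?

The coefficient of qr is A[2,3] + A[3,2] = 2·(-3) = -6.

-6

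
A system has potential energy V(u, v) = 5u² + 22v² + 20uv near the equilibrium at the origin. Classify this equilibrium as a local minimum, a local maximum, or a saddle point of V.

local minimum

The Hessian at the origin is H = [[10, 20], [20, 44]].
det H = 10·44 − (20)² = 40 > 0 and H[1,1] = 10 > 0, so H is positive definite.
Therefore the origin is a local minimum.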